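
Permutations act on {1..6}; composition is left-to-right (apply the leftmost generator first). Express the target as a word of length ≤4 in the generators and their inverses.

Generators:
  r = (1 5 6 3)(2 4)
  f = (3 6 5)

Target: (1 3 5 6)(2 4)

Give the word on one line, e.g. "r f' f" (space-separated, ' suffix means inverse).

f r'

  after f: (3 6 5)
  after r': (1 3 5 6)(2 4)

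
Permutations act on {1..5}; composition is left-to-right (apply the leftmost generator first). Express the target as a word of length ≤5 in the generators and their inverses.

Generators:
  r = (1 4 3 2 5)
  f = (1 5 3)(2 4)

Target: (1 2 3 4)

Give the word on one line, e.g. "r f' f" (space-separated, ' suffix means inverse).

r' f' r' r'

  after r': (1 5 2 3 4)
  after f': (2 5 4 3)
  after r': (1 5)
  after r': (1 2 3 4)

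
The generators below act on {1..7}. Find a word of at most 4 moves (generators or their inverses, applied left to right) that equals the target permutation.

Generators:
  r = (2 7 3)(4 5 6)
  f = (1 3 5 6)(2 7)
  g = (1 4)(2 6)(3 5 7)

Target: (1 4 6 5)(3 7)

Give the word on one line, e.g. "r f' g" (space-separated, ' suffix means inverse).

f g r' f'

  after f: (1 3 5 6)(2 7)
  after g: (1 5 2 3 7 6 4)
  after r': (1 4)(2 7 5 3)
  after f': (1 4 6 5)(3 7)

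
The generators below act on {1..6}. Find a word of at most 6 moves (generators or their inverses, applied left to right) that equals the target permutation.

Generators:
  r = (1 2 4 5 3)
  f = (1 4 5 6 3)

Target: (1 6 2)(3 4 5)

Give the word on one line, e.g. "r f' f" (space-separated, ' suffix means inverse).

  after f: (1 4 5 6 3)
  after f: (1 5 3 4 6)
  after r: (1 3 5)(2 4 6)
  after f': (1 6 2)(3 4 5)

f f r f'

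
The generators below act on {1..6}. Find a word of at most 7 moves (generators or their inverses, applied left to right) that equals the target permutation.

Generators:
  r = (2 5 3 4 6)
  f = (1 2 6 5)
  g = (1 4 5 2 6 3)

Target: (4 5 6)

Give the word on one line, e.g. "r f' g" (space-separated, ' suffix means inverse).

g f' r' f g

  after g: (1 4 5 2 6 3)
  after f': (1 4 6 3 5)
  after r': (1 3 2 6 5)
  after f: (1 3 6)(2 5)
  after g: (4 5 6)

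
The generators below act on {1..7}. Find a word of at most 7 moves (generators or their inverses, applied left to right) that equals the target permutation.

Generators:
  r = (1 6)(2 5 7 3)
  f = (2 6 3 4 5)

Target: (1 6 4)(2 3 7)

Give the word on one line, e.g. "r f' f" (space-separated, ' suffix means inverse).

  after f: (2 6 3 4 5)
  after r: (1 6 2)(3 4 7)
  after r: (2 6 5 7)(3 4)
  after f': (4 6)(5 7)
  after r': (1 6 4)(2 3 7)

f r r f' r'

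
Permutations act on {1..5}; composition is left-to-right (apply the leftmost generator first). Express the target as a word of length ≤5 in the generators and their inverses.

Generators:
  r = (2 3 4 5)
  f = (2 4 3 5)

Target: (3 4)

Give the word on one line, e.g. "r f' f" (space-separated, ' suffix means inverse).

f r f

  after f: (2 4 3 5)
  after r: (2 5 3)
  after f: (3 4)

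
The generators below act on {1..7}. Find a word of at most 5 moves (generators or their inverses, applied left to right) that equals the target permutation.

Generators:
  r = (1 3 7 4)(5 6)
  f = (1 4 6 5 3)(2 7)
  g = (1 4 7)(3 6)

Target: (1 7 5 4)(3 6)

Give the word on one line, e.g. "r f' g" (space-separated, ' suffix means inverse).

r' g' r' g

  after r': (1 4 7 3)(5 6)
  after g': (3 7 6 5)
  after r': (1 4 7 5)
  after g: (1 7 5 4)(3 6)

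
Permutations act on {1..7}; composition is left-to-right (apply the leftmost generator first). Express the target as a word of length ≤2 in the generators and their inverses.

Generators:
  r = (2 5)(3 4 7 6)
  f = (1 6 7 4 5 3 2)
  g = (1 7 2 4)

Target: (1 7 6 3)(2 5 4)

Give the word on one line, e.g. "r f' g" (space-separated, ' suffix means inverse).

  after r: (2 5)(3 4 7 6)
  after g: (1 7 6 3)(2 5 4)

r g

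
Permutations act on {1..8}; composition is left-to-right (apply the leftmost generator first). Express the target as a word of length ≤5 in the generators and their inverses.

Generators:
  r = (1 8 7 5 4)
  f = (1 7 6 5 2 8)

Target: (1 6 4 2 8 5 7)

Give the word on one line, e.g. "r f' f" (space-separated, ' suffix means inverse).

f' r r f'

  after f': (1 8 2 5 6 7)
  after r: (1 7 8 2 4)(5 6)
  after r: (1 5 6 4 8 2)
  after f': (1 6 4 2 8 5 7)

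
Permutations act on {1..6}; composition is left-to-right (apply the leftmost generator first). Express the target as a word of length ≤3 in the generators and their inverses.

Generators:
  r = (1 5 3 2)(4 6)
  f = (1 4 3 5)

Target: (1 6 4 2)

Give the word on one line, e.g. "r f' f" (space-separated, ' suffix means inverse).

  after f: (1 4 3 5)
  after r: (1 6 4 2)

f r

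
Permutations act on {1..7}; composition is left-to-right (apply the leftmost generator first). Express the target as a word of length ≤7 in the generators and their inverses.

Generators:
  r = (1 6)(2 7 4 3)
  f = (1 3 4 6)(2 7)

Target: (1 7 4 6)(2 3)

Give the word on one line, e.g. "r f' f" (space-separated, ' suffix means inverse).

  after r': (1 6)(2 3 4 7)
  after f': (1 4 2)
  after r': (1 7 2 6)(3 4)
  after f': (1 2 4)
  after r: (1 7 4 6)(2 3)

r' f' r' f' r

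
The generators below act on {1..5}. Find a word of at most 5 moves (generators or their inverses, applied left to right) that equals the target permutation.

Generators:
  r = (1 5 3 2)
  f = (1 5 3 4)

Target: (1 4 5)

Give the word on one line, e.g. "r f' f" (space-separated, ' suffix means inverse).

r' r' f r

  after r': (1 2 3 5)
  after r': (1 3)(2 5)
  after f: (1 4)(2 3 5)
  after r: (1 4 5)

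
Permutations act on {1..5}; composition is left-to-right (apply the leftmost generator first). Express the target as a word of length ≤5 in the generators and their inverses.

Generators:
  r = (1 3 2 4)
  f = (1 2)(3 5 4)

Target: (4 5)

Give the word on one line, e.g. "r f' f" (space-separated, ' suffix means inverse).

f' r' r'

  after f': (1 2)(3 4 5)
  after r': (1 3 2 4 5)
  after r': (4 5)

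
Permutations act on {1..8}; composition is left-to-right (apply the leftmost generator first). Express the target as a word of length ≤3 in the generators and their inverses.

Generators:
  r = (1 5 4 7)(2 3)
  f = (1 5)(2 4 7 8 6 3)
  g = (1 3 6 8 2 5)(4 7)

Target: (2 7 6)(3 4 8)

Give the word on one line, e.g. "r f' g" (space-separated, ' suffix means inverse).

f f

  after f: (1 5)(2 4 7 8 6 3)
  after f: (2 7 6)(3 4 8)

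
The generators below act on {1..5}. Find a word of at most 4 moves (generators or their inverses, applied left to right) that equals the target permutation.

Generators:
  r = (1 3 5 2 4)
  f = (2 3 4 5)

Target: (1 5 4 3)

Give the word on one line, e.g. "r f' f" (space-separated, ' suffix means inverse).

r' f

  after r': (1 4 2 5 3)
  after f: (1 5 4 3)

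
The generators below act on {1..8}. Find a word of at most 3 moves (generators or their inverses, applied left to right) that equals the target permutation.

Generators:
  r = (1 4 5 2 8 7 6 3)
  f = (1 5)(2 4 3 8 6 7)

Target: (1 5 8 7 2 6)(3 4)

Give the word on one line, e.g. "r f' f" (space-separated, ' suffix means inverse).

r f' r'

  after r: (1 4 5 2 8 7 6 3)
  after f': (1 2 3 5 7 8 6 4)
  after r': (1 5 8 7 2 6)(3 4)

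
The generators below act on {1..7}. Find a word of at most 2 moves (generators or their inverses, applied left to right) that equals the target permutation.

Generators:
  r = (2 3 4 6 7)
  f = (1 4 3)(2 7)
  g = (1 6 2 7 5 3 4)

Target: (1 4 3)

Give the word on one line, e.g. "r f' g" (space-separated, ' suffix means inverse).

f' f'

  after f': (1 3 4)(2 7)
  after f': (1 4 3)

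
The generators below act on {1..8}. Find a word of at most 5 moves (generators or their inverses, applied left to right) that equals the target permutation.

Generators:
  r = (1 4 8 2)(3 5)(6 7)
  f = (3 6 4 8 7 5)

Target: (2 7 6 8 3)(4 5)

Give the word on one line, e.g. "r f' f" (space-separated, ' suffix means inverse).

  after f: (3 6 4 8 7 5)
  after r': (1 2 8 6)(3 7)
  after f': (1 2 4 6)(3 8)(5 7)
  after r: (2 8 5 6 4 7 3)
  after f: (2 7 6 8 3)(4 5)

f r' f' r f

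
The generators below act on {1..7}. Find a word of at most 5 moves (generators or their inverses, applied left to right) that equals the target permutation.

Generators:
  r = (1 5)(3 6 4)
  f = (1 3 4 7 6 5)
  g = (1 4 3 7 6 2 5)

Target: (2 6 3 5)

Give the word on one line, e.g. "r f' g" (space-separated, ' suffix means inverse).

  after g': (1 5 2 6 7 3 4)
  after r: (2 4 5)(6 7)
  after f': (1 5 2 3)(4 6)
  after r: (2 6 3 5)

g' r f' r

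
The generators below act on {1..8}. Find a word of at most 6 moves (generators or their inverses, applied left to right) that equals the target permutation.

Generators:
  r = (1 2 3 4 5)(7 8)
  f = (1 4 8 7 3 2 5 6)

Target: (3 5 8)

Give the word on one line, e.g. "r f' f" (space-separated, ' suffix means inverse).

  after f': (1 6 5 2 3 7 8 4)
  after r: (1 6)(2 4)(3 8 5)
  after f': (1 5 7 8 2)(3 4)
  after r: (3 5 8)

f' r f' r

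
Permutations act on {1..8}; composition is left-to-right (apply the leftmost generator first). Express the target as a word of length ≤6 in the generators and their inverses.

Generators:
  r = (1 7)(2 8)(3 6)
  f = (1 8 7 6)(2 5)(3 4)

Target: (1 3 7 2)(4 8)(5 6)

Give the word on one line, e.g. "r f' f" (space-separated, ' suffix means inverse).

  after f': (1 6 7 8)(2 5)(3 4)
  after r': (1 3 4 6)(2 5 8 7)
  after f: (1 4)(5 7)(6 8)
  after r': (1 4 7 5)(2 8 3 6)
  after f': (1 3 7 2)(4 8)(5 6)

f' r' f r' f'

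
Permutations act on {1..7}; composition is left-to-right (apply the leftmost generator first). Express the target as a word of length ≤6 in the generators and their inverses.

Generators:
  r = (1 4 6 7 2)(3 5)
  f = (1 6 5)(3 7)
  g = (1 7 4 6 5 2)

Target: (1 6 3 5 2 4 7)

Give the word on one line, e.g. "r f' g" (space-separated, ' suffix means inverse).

  after g': (1 2 5 6 4 7)
  after f': (1 2 6 4 3 7 5)
  after g': (1 5 2 4 3)(6 7)
  after f': (1 6 3 5 2 4 7)

g' f' g' f'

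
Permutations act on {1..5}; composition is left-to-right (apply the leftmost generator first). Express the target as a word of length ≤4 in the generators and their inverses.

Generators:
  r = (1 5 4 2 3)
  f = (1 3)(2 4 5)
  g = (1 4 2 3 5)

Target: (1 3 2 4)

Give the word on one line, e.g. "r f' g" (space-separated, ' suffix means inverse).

  after g: (1 4 2 3 5)
  after f': (1 2)(3 4 5)
  after g: (1 3 2 4)

g f' g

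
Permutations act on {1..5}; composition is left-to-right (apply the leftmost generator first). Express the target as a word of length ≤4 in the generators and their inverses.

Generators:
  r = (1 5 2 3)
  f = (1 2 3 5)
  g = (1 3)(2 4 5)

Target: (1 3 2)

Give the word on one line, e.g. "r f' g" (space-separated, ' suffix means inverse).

  after f: (1 2 3 5)
  after r: (1 3 2)

f r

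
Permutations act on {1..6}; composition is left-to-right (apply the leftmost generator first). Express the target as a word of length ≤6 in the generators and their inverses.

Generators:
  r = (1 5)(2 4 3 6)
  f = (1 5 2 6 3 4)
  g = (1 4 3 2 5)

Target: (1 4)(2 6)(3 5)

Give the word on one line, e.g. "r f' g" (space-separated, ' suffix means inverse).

  after r: (1 5)(2 4 3 6)
  after f': (2 3)(4 6 5)
  after f': (1 4 2 6)(3 5)
  after r: (1 3)(5 6)
  after f: (1 4)(2 6)(3 5)

r f' f' r f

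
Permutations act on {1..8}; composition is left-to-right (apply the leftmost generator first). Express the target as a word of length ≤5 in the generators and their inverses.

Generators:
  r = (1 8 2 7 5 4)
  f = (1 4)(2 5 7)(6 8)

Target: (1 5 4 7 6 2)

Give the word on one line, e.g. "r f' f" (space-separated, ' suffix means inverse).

  after r': (1 4 5 7 2 8)
  after r': (1 5 2)(4 7 8)
  after f: (1 7 6 8)(2 4)
  after r: (1 5 4 7 6 2)

r' r' f r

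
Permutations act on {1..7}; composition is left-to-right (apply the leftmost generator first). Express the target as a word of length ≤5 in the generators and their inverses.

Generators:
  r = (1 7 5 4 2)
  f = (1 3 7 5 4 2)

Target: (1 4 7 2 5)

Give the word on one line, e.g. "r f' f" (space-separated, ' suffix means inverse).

  after r: (1 7 5 4 2)
  after r: (1 5 2 7 4)
  after r: (1 4 7 2 5)

r r r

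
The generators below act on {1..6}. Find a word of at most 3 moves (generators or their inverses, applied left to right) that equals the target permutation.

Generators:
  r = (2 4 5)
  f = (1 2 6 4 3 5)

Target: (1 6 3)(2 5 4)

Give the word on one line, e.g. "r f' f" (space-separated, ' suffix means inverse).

  after r: (2 4 5)
  after f: (1 2 3 5 6 4)
  after f: (1 6 3)(2 5 4)

r f f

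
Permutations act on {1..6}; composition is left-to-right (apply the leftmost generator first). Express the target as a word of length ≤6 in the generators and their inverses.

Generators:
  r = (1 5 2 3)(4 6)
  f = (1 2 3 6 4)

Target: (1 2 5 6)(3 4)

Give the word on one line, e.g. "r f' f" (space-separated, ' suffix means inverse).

f r' f' r

  after f: (1 2 3 6 4)
  after r': (1 5)(3 4)
  after f': (1 5 4 2)(3 6)
  after r: (1 2 5 6)(3 4)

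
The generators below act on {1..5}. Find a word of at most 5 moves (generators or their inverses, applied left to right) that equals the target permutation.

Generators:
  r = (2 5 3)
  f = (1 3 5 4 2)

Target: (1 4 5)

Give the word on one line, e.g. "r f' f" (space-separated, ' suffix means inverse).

  after f': (1 2 4 5 3)
  after f': (1 4 3 2 5)
  after r': (1 4 5)

f' f' r'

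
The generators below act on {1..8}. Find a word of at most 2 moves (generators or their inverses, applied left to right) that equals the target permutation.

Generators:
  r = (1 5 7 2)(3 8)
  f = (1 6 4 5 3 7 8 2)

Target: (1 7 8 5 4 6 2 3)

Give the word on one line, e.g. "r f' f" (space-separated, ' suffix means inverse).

f' r'

  after f': (1 2 8 7 3 5 4 6)
  after r': (1 7 8 5 4 6 2 3)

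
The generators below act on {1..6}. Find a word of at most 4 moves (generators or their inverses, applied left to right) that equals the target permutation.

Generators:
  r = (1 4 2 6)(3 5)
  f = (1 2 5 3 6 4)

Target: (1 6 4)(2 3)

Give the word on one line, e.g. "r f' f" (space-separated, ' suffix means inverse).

  after r: (1 4 2 6)(3 5)
  after f': (1 6 4)(2 3)

r f'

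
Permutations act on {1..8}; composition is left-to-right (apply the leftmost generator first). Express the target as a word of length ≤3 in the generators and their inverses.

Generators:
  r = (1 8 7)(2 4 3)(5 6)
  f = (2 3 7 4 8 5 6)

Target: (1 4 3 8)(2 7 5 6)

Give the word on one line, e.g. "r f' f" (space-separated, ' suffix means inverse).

r r f

  after r: (1 8 7)(2 4 3)(5 6)
  after r: (1 7 8)(2 3 4)
  after f: (1 4 3 8)(2 7 5 6)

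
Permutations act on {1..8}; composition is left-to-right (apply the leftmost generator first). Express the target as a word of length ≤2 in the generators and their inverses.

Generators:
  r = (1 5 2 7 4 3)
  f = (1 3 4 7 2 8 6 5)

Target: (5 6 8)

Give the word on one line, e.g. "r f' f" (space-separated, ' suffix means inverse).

  after f': (1 5 6 8 2 7 4 3)
  after r': (5 6 8)

f' r'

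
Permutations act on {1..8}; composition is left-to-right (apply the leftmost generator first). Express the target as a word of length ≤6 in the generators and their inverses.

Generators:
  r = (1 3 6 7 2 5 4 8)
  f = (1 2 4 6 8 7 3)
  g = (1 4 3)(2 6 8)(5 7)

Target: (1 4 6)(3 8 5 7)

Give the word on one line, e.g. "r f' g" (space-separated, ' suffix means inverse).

r' g' g' g' r'

  after r': (1 8 4 5 2 7 6 3)
  after g': (1 6 4 7 2 5 8)
  after g': (1 2 7 8 3 4 5 6)
  after g': (1 8 4 7 6 3)(2 5)
  after r': (1 4 6)(3 8 5 7)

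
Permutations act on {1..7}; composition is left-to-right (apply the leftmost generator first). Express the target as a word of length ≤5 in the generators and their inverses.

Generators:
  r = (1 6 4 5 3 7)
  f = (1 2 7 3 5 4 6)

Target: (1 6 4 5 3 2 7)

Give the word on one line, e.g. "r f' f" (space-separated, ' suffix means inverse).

r' r' r' r' f

  after r': (1 7 3 5 4 6)
  after r': (1 3 4)(5 6 7)
  after r': (1 5)(3 6)(4 7)
  after r': (1 4 3)(5 7 6)
  after f: (1 6 4 5 3 2 7)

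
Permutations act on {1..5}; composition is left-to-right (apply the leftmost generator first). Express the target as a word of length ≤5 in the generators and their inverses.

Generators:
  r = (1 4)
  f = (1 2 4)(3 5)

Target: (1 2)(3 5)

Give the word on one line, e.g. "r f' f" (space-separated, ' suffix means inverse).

r' f' r' r'

  after r': (1 4)
  after f': (1 2)(3 5)
  after r': (1 2 4)(3 5)
  after r': (1 2)(3 5)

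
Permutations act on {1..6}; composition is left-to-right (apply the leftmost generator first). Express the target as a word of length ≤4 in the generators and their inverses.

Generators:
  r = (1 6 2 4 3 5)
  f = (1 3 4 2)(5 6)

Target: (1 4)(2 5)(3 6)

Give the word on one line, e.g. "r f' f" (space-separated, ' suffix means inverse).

  after r': (1 5 3 4 2 6)
  after r': (1 3 2)(4 6 5)
  after r': (1 4)(2 5)(3 6)

r' r' r'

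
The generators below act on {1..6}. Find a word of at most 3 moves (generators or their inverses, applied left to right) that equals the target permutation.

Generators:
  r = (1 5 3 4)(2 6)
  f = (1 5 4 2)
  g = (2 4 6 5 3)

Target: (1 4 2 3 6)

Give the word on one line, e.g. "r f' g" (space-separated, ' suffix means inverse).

  after g: (2 4 6 5 3)
  after r': (1 4 2 3 6)

g r'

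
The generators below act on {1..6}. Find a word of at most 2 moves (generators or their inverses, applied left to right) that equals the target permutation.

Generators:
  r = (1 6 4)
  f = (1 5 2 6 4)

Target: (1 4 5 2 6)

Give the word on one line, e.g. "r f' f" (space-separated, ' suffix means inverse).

r f

  after r: (1 6 4)
  after f: (1 4 5 2 6)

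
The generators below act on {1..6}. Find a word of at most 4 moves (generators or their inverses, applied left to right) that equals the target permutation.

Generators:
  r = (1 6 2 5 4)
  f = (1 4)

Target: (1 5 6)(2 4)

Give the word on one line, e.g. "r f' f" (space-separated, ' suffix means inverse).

r' r' f'

  after r': (1 4 5 2 6)
  after r': (1 5 6 4 2)
  after f': (1 5 6)(2 4)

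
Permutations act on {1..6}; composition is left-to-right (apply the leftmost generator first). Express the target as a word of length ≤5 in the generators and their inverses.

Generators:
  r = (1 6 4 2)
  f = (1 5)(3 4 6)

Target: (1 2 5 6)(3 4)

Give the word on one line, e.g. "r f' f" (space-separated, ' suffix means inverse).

f r f' r'

  after f: (1 5)(3 4 6)
  after r: (1 5 6 3 2)
  after f': (2 5 4 3)
  after r': (1 2 5 6)(3 4)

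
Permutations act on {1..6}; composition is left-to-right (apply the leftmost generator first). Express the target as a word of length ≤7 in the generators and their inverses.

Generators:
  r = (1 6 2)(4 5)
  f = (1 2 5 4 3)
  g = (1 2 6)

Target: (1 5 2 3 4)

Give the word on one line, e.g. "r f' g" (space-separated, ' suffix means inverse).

  after f': (1 3 4 5 2)
  after r': (1 3 5 6)
  after f: (2 5 6)(3 4)
  after r': (1 2 4 3 5)
  after f: (1 5 2 3 4)

f' r' f r' f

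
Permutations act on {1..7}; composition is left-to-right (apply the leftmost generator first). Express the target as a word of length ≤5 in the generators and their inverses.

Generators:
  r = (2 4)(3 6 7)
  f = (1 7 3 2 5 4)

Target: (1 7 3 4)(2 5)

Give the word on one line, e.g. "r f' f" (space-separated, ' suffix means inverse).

  after f: (1 7 3 2 5 4)
  after r': (1 6 3 4)(2 5)
  after r': (1 3 2 5 4)(6 7)
  after r': (1 7 3 4)(2 5)

f r' r' r'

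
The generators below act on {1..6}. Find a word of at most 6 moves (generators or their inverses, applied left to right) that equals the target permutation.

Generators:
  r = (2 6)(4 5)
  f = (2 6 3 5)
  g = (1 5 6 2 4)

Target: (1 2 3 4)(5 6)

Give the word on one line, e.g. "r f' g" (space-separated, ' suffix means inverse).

  after g: (1 5 6 2 4)
  after f: (1 2 4)(3 5)
  after r: (1 6 2 5 3 4)
  after f': (1 2 3 4)(5 6)

g f r f'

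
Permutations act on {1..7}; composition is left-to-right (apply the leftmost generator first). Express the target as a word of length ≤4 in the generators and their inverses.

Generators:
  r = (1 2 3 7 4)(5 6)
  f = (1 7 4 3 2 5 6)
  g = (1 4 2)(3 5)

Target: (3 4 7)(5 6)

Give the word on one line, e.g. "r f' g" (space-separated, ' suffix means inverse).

  after r': (1 4 7 3 2)(5 6)
  after g: (1 2 4 7 5 6 3)
  after g: (3 4 7)(5 6)

r' g g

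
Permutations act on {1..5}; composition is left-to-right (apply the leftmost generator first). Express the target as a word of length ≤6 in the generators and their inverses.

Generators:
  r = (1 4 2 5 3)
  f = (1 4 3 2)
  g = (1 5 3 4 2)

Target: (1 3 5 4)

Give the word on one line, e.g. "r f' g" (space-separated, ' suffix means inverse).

g' f r g'

  after g': (1 2 4 3 5)
  after f: (2 3 5 4)
  after r: (1 4 5 2)
  after g': (1 3 5 4)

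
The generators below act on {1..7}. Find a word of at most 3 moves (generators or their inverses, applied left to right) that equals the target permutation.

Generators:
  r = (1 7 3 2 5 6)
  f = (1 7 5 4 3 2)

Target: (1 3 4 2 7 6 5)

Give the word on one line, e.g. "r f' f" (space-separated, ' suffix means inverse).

  after f': (1 2 3 4 5 7)
  after r': (1 3 4 2 7 6 5)

f' r'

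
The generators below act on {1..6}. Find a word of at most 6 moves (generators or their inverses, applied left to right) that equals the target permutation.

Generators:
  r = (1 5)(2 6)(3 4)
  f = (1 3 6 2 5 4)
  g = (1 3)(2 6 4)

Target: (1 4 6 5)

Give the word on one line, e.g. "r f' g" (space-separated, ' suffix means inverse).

g' r' f' r f'

  after g': (1 3)(2 4 6)
  after r': (1 4 2 3 5)
  after f': (1 5 4 6 3 2)
  after r: (2 5 3 6 4)
  after f': (1 4 6 5)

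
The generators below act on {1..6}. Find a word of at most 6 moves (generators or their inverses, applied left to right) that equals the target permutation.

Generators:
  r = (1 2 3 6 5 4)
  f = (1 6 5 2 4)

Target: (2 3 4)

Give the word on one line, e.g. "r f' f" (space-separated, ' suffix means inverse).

f' r' r' f'

  after f': (1 4 2 5 6)
  after r': (1 5 3 2 6 4)
  after r': (1 6 5 2 3)
  after f': (2 3 4)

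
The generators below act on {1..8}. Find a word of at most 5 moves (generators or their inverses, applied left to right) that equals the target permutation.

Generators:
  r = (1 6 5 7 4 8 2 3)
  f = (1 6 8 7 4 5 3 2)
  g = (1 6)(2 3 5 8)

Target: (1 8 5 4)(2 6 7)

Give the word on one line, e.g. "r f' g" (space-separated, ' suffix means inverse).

r f' r' g g

  after r: (1 6 5 7 4 8 2 3)
  after f': (2 5 8 3)(4 6)
  after r': (1 3 8 2 6 7 5 4)
  after g: (1 5 4 6 7 8 3 2)
  after g: (1 8 5 4)(2 6 7)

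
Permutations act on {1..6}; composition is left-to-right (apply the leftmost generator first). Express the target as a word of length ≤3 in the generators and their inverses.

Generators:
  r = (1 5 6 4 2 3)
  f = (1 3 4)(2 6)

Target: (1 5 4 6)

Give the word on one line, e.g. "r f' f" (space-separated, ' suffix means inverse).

  after f: (1 3 4)(2 6)
  after r: (2 4 5 6 3)
  after r: (1 5 4 6)

f r r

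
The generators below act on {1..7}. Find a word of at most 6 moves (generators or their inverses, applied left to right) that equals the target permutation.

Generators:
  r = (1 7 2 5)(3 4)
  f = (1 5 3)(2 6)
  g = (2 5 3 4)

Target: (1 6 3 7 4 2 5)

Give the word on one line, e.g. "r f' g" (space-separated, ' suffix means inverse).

f' g' r' f' g

  after f': (1 3 5)(2 6)
  after g': (1 5)(2 6 4 3)
  after r': (1 2 6 3 7)
  after f': (1 6 5)(3 7)
  after g: (1 6 3 7 4 2 5)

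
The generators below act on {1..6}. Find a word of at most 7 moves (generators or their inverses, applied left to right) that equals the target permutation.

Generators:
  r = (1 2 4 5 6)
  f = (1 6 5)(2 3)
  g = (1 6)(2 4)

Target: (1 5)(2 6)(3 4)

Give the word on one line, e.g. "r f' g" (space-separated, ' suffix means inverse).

  after f: (1 6 5)(2 3)
  after f: (1 5 6)
  after r': (1 4 2)
  after f': (1 4 3 2 5 6)
  after r: (1 5)(2 6)(3 4)

f f r' f' r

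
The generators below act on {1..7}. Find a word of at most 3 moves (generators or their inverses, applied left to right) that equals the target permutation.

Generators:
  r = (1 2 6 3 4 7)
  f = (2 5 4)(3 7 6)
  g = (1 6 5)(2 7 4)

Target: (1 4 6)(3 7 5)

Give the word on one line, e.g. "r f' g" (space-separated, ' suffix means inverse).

g' f

  after g': (1 5 6)(2 4 7)
  after f: (1 4 6)(3 7 5)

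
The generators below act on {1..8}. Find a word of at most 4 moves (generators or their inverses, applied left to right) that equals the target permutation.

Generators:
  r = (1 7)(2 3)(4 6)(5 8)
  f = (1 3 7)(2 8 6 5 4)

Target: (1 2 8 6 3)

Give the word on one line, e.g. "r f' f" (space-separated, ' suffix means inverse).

f' f' r

  after f': (1 7 3)(2 4 5 6 8)
  after f': (1 3 7)(2 5 8 4 6)
  after r: (1 2 8 6 3)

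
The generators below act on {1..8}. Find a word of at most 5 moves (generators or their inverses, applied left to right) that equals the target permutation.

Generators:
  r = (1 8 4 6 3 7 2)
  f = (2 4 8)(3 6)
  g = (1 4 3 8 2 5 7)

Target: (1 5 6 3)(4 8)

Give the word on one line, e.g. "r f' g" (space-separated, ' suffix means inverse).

f g' f r g

  after f: (2 4 8)(3 6)
  after g': (1 7 5 2)(3 6 4)
  after f: (1 7 5 4 6 8 2)
  after r: (1 2 8)(3 7 5 6 4)
  after g: (1 5 6 3)(4 8)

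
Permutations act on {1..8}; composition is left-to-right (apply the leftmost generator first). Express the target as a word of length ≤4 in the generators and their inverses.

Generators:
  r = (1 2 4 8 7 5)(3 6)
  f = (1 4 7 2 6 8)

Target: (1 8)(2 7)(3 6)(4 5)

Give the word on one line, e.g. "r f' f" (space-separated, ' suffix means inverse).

  after r: (1 2 4 8 7 5)(3 6)
  after r: (1 4 7)(2 8 5)
  after r: (1 8)(2 7)(3 6)(4 5)

r r r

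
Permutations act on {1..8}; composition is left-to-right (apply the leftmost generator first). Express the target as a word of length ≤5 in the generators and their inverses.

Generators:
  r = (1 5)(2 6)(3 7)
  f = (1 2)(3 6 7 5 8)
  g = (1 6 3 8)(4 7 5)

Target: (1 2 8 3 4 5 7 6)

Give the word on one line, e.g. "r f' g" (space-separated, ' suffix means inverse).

f' g' r' g' f'

  after f': (1 2)(3 8 5 7 6)
  after g': (1 2 8 7)(4 5)
  after r': (1 6 2 8 3 7 5 4)
  after g': (2 3 4 8 6)
  after f': (1 2 8 3 4 5 7 6)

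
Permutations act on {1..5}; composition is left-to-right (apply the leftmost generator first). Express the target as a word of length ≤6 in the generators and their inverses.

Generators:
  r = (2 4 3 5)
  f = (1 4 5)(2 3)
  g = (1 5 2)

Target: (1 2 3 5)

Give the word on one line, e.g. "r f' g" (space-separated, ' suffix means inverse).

  after g': (1 2 5)
  after r: (1 4 3 5)
  after g': (1 4 3)(2 5)
  after r: (1 3)(4 5)
  after f': (1 2 3 5)

g' r g' r f'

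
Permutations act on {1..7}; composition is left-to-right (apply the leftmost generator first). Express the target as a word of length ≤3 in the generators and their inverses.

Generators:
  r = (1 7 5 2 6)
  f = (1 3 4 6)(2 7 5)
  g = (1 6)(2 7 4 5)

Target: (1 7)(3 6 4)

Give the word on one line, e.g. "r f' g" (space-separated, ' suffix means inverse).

r' f' g'

  after r': (1 6 2 5 7)
  after f': (1 4 3)(2 7 6 5)
  after g': (1 7)(3 6 4)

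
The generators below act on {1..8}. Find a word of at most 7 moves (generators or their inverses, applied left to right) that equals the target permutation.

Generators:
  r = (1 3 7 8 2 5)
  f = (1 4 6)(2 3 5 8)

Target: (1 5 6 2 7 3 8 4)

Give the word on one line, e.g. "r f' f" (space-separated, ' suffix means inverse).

r f r' f' f'

  after r: (1 3 7 8 2 5)
  after f: (1 5 4 6)(2 8 3 7)
  after r': (1 2 7 8)(4 6 5)
  after f': (1 8 6 3 2 7 5)
  after f': (1 5 6 2 7 3 8 4)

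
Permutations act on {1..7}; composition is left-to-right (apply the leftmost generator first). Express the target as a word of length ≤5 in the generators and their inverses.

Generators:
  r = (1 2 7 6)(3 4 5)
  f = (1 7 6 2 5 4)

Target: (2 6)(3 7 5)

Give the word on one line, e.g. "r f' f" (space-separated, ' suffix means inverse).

f r' f' f' f'

  after f: (1 7 6 2 5 4)
  after r': (1 2 4 6)(3 5)
  after f': (1 6 4 7)(2 5 3)
  after f': (1 7 4)(3 6 5)
  after f': (2 6)(3 7 5)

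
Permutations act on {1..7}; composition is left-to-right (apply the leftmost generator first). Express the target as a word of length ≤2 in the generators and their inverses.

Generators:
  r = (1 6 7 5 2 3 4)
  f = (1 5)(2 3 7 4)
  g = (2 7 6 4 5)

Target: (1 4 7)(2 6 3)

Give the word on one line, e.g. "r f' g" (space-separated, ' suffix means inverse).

  after g: (2 7 6 4 5)
  after r': (1 4 7)(2 6 3)

g r'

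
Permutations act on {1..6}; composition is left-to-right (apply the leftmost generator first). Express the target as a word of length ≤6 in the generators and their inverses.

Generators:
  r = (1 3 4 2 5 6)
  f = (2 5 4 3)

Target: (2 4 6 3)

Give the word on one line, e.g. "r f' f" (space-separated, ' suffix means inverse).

r' f f r f

  after r': (1 6 5 2 4 3)
  after f: (1 6 4 2 3)
  after f: (1 6 3)(4 5)
  after r: (2 5)(4 6)
  after f: (2 4 6 3)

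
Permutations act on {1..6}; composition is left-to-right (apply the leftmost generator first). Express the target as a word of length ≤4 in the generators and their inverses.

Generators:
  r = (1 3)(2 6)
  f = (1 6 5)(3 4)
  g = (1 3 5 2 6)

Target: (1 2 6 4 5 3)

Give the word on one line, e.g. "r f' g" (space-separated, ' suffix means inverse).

  after g: (1 3 5 2 6)
  after r: (3 5 6)
  after f': (1 5)(3 6 4)
  after g: (1 2 6 4 5 3)

g r f' g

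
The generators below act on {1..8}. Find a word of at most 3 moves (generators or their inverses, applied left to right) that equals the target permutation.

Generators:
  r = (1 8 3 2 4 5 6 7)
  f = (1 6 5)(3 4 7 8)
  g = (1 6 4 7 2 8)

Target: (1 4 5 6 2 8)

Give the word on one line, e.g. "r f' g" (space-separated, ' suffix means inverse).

f r' r'

  after f: (1 6 5)(3 4 7 8)
  after r': (1 5 7)(2 3)(4 6)
  after r': (1 4 5 6 2 8)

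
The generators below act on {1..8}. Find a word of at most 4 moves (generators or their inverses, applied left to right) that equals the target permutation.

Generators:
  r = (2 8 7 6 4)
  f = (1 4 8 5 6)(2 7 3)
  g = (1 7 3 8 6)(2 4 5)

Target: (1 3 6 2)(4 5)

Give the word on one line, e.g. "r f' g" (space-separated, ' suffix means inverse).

r g g

  after r: (2 8 7 6 4)
  after g: (1 7)(2 6 5)(3 8)
  after g: (1 3 6 2)(4 5)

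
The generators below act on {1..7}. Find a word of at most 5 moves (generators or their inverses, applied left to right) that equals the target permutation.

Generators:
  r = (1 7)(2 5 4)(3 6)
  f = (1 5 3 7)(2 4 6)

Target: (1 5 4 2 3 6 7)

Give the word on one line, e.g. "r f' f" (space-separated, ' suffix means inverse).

  after f: (1 5 3 7)(2 4 6)
  after r': (1 2 5 6 4 3)
  after r': (1 4 6 5 3 7)
  after f': (1 2 6)
  after r: (1 5 4 2 3 6 7)

f r' r' f' r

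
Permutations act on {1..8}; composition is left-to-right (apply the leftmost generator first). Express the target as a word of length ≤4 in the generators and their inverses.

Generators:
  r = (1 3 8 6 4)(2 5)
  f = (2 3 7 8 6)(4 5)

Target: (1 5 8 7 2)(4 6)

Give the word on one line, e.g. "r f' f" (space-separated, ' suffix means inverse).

f r' f'

  after f: (2 3 7 8 6)(4 5)
  after r': (1 4 2)(3 7)(5 6)
  after f': (1 5 8 7 2)(4 6)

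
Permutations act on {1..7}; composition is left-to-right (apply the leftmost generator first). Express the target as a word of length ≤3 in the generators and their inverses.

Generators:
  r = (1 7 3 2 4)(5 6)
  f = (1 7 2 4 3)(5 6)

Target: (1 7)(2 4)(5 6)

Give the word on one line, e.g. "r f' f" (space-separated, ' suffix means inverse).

  after f: (1 7 2 4 3)(5 6)
  after r': (3 4 7)
  after f: (1 7)(2 4)(5 6)

f r' f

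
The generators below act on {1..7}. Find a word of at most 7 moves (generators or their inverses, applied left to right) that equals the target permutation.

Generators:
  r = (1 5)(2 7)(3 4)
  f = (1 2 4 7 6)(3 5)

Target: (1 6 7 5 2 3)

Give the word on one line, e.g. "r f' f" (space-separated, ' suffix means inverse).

r' f' r' f f

  after r': (1 5)(2 7)(3 4)
  after f': (1 3 2 4 5 6 7)
  after r': (1 4)(2 3 7 5 6)
  after f: (1 7 3 6 4 2 5)
  after f: (1 6 7 5 2 3)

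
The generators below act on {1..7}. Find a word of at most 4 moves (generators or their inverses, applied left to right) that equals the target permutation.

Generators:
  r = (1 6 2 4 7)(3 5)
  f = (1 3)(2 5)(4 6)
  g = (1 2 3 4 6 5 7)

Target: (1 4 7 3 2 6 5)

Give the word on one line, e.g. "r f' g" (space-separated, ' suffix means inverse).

r f

  after r: (1 6 2 4 7)(3 5)
  after f: (1 4 7 3 2 6 5)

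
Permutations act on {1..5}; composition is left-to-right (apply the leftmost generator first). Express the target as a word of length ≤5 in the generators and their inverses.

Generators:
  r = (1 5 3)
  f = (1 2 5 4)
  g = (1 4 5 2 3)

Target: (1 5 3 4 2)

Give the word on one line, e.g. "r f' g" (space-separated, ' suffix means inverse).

  after g': (1 3 2 5 4)
  after g': (1 2 4 3 5)
  after g': (1 5 3 4 2)

g' g' g'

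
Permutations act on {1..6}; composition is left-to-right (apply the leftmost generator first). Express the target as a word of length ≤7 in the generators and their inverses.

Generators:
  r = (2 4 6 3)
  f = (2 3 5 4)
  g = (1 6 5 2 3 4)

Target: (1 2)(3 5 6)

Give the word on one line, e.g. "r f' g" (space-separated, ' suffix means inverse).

g f' f' r g'

  after g: (1 6 5 2 3 4)
  after f': (1 6 3 5 4)
  after f': (1 6 2 4)
  after r: (1 3 2 6 4)
  after g': (1 2)(3 5 6)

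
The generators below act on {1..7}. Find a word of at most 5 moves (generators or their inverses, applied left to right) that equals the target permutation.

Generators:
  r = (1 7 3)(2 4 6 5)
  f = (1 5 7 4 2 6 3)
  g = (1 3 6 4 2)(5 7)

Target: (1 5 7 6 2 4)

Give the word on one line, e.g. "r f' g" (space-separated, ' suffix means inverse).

r g f g

  after r: (1 7 3)(2 4 6 5)
  after g: (1 5)(6 7)
  after f: (1 7 3)(2 6 4)
  after g: (1 5 7 6 2 4)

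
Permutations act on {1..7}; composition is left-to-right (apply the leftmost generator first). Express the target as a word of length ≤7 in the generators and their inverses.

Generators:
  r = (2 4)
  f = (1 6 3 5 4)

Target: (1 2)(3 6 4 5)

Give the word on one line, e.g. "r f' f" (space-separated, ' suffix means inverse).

f' f' r' f r'

  after f': (1 4 5 3 6)
  after f': (1 5 6 4 3)
  after r': (1 5 6 2 4 3)
  after f: (1 4 5 3 6 2)
  after r': (1 2)(3 6 4 5)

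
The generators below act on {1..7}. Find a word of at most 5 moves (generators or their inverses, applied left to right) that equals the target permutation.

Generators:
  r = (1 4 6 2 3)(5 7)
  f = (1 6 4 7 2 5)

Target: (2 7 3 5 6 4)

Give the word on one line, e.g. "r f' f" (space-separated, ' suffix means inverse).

  after f': (1 5 2 7 4 6)
  after f': (1 2 4)(5 7 6)
  after f': (1 7)(2 6)(4 5)
  after r': (1 5)(2 4 7 3)
  after f: (2 7 3 5 6 4)

f' f' f' r' f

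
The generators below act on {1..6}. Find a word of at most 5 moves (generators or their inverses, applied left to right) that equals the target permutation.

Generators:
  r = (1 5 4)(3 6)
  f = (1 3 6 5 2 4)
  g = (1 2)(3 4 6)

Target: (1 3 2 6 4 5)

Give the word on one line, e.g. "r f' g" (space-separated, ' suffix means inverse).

  after g: (1 2)(3 4 6)
  after f: (1 4 5 2 3)
  after g': (1 3 2 6 4 5)

g f g'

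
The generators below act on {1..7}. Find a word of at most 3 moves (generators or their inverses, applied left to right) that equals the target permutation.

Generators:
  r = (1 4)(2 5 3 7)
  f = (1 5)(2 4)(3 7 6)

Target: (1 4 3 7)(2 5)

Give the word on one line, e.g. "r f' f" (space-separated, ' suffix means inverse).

  after f': (1 5)(2 4)(3 6 7)
  after r': (1 2)(3 6)(4 7 5)
  after f': (1 4 3 7)(2 5)

f' r' f'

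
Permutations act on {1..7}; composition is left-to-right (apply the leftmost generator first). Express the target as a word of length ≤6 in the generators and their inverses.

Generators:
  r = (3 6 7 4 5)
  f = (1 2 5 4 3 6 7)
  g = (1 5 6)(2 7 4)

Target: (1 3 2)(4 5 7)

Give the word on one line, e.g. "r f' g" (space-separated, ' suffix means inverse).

r' f' r' r'

  after r': (3 5 4 7 6)
  after f': (1 7 3 2)(4 6)
  after r': (1 6 7 5 4 3 2)
  after r': (1 3 2)(4 5 7)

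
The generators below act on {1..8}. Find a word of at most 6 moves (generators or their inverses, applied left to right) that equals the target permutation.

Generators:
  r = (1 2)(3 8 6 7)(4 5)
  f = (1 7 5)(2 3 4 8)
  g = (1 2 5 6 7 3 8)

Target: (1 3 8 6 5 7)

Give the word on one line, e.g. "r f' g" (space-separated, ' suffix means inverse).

  after r': (1 2)(3 7 6 8)(4 5)
  after f': (1 8 2 5 3)(4 7 6)
  after g': (1 3 8)(4 6)(5 7)
  after g': (1 7 2)(4 5 6)
  after r: (1 3 8 6 5 7)

r' f' g' g' r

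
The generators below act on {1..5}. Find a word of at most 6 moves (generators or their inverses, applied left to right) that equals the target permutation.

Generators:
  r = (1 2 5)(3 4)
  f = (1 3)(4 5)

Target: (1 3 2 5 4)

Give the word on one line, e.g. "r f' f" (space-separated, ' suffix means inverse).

  after f': (1 3)(4 5)
  after r: (1 4)(2 5 3)
  after r: (1 3 5 4 2)
  after r: (1 4 5 3)
  after r: (1 3 2 5 4)

f' r r r r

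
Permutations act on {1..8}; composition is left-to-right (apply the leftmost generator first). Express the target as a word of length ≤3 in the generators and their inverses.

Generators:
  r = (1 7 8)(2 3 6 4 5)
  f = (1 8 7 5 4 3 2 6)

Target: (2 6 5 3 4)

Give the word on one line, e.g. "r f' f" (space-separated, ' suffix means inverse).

  after r': (1 8 7)(2 5 4 6 3)
  after r': (1 7 8)(2 4 3 5 6)
  after r': (2 6 5 3 4)

r' r' r'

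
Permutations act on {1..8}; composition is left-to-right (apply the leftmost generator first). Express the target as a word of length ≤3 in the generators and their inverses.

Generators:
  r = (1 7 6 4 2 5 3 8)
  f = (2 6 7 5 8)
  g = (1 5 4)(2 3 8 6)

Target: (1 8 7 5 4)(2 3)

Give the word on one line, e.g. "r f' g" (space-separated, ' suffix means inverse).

g f

  after g: (1 5 4)(2 3 8 6)
  after f: (1 8 7 5 4)(2 3)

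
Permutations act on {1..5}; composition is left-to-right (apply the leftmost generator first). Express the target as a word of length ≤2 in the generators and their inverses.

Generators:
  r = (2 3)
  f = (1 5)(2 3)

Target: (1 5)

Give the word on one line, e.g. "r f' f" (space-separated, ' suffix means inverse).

  after r: (2 3)
  after f: (1 5)

r f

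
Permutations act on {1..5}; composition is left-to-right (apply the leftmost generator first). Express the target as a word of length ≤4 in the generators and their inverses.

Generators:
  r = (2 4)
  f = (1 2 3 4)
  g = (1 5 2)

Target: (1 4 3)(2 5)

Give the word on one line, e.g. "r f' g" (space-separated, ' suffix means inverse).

f' g' g'

  after f': (1 4 3 2)
  after g': (1 4 3 5)
  after g': (1 4 3)(2 5)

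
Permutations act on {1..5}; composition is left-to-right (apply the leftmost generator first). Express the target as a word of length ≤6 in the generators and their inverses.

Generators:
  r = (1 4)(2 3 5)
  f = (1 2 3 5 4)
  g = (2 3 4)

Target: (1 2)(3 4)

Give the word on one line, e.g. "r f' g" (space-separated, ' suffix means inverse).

r f r' g' f'

  after r: (1 4)(2 3 5)
  after f: (2 5 3 4)
  after r': (1 4 5 2 3)
  after g': (1 3)(4 5)
  after f': (1 2)(3 4)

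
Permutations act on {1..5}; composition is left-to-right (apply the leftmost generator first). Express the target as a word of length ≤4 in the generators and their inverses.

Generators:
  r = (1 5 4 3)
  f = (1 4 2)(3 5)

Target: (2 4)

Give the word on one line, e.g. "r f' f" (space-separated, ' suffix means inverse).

f r' r'

  after f: (1 4 2)(3 5)
  after r': (1 5 4 2 3)
  after r': (2 4)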